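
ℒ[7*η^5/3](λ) 280/λ^6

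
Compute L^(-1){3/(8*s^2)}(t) 3*t/8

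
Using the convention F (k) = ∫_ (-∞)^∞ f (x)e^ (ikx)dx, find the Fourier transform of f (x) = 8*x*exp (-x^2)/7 4*I*sqrt (pi)*k*exp (-k^2/4)/7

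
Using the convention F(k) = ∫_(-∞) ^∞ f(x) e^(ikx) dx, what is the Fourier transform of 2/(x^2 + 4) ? pi*exp(-2*Abs(k) ) 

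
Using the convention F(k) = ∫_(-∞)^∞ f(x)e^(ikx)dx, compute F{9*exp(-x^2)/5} 9*sqrt(pi)*exp(-k^2/4)/5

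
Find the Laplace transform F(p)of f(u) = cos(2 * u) p/(p^2 + 4)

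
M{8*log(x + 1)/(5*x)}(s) -8*pi*csc(pi*s)/(5*s - 5)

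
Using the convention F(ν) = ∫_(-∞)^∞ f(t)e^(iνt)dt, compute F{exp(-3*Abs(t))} 6/(ν^2 + 9)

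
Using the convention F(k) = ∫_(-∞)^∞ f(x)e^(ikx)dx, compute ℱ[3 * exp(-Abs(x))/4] 3/(2 * (k^2 + 1))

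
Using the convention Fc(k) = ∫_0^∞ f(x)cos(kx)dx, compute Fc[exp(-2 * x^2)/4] sqrt(2) * sqrt(pi) * exp(-k^2/8)/16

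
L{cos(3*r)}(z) z/(z^2 + 9)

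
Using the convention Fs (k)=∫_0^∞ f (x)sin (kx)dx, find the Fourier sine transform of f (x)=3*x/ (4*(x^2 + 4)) 3*pi*exp (-2*k)/8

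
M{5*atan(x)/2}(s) -5*pi*sec(pi*s/2)/(4*s)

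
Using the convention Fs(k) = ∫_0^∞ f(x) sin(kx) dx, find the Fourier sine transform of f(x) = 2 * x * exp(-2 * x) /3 8 * k/(3 * (k^2+4) ^2) 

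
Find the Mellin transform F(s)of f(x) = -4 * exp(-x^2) -2 * gamma(s/2)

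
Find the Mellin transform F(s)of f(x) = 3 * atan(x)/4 -3 * pi * sec(pi * s/2)/(8 * s)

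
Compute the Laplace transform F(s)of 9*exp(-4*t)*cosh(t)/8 9*(s+4)/(8*((s+4)^2 - 1))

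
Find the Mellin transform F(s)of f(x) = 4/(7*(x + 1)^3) 2*pi*(s - 2)*(s - 1)/(7*sin(pi*s))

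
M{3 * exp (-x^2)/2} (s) 3 * gamma (s/2)/4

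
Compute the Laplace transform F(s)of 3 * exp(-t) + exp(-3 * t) 1/(s + 3) + 3/(s + 1)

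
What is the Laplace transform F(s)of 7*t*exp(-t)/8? 7/(8*(s + 1)^2)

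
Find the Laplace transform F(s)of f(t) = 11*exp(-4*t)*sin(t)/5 11/(5*((s + 4)^2 + 1))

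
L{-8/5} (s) -8/ (5 * s)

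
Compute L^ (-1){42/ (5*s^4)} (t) 7*t^3/5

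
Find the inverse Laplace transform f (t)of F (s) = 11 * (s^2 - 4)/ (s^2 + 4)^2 11 * t * cos (2 * t)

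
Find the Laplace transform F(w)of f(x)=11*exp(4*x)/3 11/(3*(w - 4))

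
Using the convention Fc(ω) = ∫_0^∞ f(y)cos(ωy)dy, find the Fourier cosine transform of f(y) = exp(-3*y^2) sqrt(3)*sqrt(pi)*exp(-ω^2/12)/6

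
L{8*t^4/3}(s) 64/s^5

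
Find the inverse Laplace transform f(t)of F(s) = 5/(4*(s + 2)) 5*exp(-2*t)/4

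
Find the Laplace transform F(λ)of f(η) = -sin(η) -1/(λ^2 + 1)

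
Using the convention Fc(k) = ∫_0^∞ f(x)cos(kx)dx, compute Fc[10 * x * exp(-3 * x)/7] 10 * (9 - k^2)/(7 * (k^2 + 9)^2)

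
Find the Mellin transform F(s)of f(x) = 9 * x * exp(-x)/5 9 * gamma(s + 1)/5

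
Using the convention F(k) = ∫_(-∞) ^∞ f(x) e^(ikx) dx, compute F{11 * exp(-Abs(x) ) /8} 11/(4 * (k^2 + 1) ) 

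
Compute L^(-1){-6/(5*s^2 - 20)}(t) -3*sinh(2*t)/5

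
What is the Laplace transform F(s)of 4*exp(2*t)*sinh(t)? 4/((s - 2)^2 - 1)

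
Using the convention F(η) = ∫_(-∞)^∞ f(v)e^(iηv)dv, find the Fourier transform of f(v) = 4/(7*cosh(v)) 4*pi/(7*cosh(pi*η/2))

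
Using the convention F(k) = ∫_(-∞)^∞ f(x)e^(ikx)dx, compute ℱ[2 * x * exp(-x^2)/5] I * sqrt(pi) * k * exp(-k^2/4)/5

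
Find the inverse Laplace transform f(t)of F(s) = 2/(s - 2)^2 2*t*exp(2*t)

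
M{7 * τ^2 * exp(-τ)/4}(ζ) 7 * gamma(ζ + 2)/4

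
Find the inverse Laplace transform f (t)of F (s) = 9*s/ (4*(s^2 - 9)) 9*cosh (3*t)/4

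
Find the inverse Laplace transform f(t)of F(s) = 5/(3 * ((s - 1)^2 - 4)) 5 * exp(t) * sinh(2 * t)/6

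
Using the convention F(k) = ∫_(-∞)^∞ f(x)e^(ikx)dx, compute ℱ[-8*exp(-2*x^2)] -4*sqrt(2)*sqrt(pi)*exp(-k^2/8)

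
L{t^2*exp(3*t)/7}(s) 2/(7*(s - 3)^3)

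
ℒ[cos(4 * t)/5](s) s/(5 * (s^2+16))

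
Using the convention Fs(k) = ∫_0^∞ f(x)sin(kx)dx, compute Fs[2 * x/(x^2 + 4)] pi * exp(-2 * k)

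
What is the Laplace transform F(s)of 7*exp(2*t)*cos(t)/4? 7*(s - 2)/(4*((s - 2)^2 + 1))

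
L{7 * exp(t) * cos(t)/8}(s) 7 * (s - 1)/(8 * ((s - 1)^2 + 1))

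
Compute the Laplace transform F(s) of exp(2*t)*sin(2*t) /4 1/(2*((s - 2) ^2+4) ) 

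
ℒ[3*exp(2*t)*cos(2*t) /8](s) 3*(s - 2) /(8*((s - 2) ^2+4) ) 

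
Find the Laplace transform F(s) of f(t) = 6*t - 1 6/s^2 - 1/s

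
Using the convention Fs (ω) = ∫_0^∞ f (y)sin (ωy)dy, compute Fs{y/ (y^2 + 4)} pi * exp (-2 * ω)/2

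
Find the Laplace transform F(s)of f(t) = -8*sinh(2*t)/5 -16/(5*s^2-20)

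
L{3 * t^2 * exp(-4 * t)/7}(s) 6/(7 * (s + 4)^3)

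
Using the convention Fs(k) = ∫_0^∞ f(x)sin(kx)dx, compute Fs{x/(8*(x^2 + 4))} pi*exp(-2*k)/16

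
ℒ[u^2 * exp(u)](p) 2/(p - 1)^3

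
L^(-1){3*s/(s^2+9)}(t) 3*cos(3*t)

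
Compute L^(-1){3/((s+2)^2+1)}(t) 3*exp(-2*t)*sin(t)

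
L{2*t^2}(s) 4/s^3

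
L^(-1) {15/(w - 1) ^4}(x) 5*x^3*exp(x) /2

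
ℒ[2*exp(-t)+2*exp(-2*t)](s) 2/(s+2)+2/(s+1)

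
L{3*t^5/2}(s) 180/s^6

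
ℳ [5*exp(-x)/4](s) 5*gamma(s)/4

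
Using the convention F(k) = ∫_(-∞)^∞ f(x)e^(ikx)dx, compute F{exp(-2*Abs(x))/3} 4/(3*(k^2 + 4))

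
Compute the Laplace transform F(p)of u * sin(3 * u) 6 * p/(p^2 + 9)^2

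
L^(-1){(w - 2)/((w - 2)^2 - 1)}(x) exp(2*x)*cosh(x)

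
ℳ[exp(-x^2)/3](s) gamma(s/2)/6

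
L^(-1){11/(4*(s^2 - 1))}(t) 11*sinh(t)/4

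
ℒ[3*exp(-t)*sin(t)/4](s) 3/(4*((s + 1)^2 + 1))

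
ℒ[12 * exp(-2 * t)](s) 12/(s + 2)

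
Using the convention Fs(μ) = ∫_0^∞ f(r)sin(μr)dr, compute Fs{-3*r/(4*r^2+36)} -3*pi*exp(-3*μ)/8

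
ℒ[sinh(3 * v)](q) 3/(q^2-9)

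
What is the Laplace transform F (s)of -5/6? -5/ (6 * s)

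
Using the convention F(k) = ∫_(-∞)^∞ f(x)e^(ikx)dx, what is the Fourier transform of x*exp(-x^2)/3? I*sqrt(pi)*k*exp(-k^2/4)/6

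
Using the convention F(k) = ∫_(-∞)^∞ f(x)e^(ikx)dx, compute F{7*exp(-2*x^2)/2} 7*sqrt(2)*sqrt(pi)*exp(-k^2/8)/4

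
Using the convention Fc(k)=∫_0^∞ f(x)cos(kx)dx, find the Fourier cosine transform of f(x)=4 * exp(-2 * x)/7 8/(7 * (k^2 + 4))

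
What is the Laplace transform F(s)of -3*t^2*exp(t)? -6/(s - 1)^3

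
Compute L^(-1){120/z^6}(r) r^5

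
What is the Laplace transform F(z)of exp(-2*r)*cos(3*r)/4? (z + 2)/(4*((z + 2)^2 + 9))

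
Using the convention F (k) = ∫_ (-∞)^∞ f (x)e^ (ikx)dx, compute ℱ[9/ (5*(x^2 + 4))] 9*pi*exp (-2*Abs (k))/10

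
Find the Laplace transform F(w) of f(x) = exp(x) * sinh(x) 1/(w * (w - 2) ) 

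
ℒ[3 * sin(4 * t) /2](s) 6/(s^2 + 16) 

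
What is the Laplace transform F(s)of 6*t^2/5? 12/(5*s^3)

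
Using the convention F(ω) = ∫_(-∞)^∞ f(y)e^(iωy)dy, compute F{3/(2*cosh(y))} 3*pi/(2*cosh(pi*ω/2))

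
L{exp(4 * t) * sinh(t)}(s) 1/((s - 4)^2 - 1)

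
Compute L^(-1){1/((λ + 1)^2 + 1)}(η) exp(-η)*sin(η)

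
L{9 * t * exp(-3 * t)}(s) 9/(s + 3)^2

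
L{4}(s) 4/s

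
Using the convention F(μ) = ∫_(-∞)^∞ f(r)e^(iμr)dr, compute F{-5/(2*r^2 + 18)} -5*pi*exp(-3*Abs(μ))/6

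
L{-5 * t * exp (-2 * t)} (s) -5/ (s + 2)^2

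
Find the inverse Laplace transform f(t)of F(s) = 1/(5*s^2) t/5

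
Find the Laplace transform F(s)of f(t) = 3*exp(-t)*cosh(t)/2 3*(s + 1)/(2*s*(s + 2))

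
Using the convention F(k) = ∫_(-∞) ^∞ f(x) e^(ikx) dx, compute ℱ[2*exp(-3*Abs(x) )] 12/(k^2 + 9) 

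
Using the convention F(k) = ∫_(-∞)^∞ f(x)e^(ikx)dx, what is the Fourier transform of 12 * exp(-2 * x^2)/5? 6 * sqrt(2) * sqrt(pi) * exp(-k^2/8)/5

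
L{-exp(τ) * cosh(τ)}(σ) (1 - σ)/(σ * (σ - 2))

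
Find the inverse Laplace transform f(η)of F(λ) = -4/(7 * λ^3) -2 * η^2/7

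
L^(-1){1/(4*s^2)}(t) t/4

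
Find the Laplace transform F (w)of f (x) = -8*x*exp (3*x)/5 -8/ (5*(w - 3)^2)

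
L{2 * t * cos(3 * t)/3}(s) 2 * (s^2-9)/(3 * (s^2 + 9)^2)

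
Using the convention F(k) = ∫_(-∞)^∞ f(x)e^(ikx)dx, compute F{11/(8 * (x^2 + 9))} 11 * pi * exp(-3 * Abs(k))/24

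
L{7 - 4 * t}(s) 7/s - 4/s^2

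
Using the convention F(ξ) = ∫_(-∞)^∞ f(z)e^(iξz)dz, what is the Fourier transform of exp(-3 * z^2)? sqrt(3) * sqrt(pi) * exp(-ξ^2/12)/3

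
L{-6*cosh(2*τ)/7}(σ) -6*σ/(7*σ^2 - 28)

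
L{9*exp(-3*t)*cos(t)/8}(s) 9*(s + 3)/(8*((s + 3)^2 + 1))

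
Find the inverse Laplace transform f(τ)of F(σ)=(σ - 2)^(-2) τ*exp(2*τ)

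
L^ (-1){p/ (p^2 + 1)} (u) cos (u)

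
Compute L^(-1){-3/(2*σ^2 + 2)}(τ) -3*sin(τ)/2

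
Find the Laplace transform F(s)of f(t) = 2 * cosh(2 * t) 2 * s/(s^2-4)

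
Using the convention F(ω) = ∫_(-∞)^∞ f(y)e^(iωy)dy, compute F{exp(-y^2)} sqrt(pi) * exp(-ω^2/4)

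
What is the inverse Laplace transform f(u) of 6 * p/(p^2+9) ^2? u * sin(3 * u) 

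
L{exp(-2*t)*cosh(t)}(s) (s + 2)/((s + 2)^2 - 1)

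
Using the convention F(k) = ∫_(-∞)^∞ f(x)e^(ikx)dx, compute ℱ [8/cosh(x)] 8*pi/cosh(pi*k/2)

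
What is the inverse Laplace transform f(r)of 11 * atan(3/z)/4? 11 * sin(3 * r)/(4 * r)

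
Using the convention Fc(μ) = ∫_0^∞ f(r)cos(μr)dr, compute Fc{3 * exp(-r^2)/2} 3 * sqrt(pi) * exp(-μ^2/4)/4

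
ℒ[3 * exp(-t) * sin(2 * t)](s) 6/((s + 1)^2 + 4)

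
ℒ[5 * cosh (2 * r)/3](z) 5 * z/ (3 * (z^2 - 4))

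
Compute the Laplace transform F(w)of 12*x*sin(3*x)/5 72*w/(5*(w^2+9)^2)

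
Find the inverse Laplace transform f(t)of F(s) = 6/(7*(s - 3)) 6*exp(3*t)/7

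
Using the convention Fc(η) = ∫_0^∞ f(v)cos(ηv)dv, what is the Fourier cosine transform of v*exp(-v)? (1 - η^2)/(η^2 + 1)^2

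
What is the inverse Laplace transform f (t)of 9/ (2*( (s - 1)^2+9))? 3*exp (t)*sin (3*t)/2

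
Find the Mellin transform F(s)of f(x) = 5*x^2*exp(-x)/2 5*gamma(s + 2)/2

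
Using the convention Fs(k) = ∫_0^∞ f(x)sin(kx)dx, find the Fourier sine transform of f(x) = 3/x 3 * pi/2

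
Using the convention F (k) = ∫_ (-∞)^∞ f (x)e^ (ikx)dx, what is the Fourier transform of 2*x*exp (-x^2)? I*sqrt (pi)*k*exp (-k^2/4)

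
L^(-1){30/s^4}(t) 5*t^3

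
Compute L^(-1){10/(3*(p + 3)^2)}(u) 10*u*exp(-3*u)/3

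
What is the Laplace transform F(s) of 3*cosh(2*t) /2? 3*s/(2*(s^2 - 4) ) 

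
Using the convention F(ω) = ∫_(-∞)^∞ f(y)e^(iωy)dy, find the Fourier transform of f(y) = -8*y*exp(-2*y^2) -sqrt(2)*I*sqrt(pi)*ω*exp(-ω^2/8)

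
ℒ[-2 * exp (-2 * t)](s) -2/ (s+2)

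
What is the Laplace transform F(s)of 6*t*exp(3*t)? 6/(s - 3)^2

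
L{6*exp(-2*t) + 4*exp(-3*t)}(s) 6/(s + 2) + 4/(s + 3)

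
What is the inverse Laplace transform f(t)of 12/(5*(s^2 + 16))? 3*sin(4*t)/5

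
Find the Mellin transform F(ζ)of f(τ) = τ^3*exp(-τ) gamma(ζ + 3)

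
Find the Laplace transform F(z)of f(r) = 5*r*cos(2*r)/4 5*(z^2 - 4)/(4*(z^2+4)^2)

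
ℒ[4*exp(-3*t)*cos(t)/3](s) 4*(s+3)/(3*((s+3)^2+1))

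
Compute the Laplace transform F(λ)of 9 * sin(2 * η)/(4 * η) 9 * atan(2/λ)/4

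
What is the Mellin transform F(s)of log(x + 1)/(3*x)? -pi*csc(pi*s)/(3*s - 3)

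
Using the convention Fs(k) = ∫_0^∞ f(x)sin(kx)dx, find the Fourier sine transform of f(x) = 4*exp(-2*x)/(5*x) 4*atan(k/2)/5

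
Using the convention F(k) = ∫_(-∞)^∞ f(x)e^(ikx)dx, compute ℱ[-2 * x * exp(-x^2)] -I * sqrt(pi) * k * exp(-k^2/4)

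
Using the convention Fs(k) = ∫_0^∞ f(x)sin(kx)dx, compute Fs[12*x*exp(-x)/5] 24*k/(5*(k^2 + 1)^2)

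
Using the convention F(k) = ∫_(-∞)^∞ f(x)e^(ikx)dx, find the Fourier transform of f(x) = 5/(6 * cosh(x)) 5 * pi/(6 * cosh(pi * k/2))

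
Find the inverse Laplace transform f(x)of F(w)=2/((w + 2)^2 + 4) exp(-2*x)*sin(2*x)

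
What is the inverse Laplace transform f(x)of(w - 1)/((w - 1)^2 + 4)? exp(x)*cos(2*x)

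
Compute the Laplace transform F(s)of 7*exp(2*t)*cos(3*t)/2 7*(s - 2)/(2*((s - 2)^2 + 9))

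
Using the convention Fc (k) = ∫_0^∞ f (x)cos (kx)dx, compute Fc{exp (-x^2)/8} sqrt (pi)*exp (-k^2/4)/16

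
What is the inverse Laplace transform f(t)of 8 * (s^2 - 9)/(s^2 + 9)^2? 8 * t * cos(3 * t)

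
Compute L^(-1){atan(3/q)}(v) sin(3*v)/v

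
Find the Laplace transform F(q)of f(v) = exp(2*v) 1/(q - 2)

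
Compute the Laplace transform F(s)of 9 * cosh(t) 9 * s/(s^2-1)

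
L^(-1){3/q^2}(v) 3*v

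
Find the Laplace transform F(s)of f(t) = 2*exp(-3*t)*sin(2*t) 4/((s + 3)^2 + 4)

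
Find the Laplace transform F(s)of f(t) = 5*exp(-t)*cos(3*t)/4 5*(s + 1)/(4*((s + 1)^2 + 9))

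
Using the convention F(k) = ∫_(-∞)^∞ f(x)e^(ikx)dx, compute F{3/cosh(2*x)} 3*pi/(2*cosh(pi*k/4))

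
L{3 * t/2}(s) 3/(2 * s^2) 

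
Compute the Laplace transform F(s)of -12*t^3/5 -72/(5*s^4)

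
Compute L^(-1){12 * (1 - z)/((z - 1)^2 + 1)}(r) -12 * exp(r) * cos(r)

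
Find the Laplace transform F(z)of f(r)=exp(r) 1/(z - 1)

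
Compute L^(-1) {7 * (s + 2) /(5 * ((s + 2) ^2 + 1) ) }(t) 7 * exp(-2 * t) * cos(t) /5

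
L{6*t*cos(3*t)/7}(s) 6*(s^2-9)/(7*(s^2 + 9)^2)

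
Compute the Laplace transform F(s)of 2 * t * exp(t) 2/(s - 1)^2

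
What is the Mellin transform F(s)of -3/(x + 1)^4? pi*(s - 3)*(s - 2)*(s - 1)/(2*sin(pi*s))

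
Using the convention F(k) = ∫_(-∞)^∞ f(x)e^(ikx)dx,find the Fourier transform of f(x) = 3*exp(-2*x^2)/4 3*sqrt(2)*sqrt(pi)*exp(-k^2/8)/8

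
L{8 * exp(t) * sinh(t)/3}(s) 8/(3 * s * (s - 2))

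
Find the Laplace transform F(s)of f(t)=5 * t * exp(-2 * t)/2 5/(2 * (s + 2)^2)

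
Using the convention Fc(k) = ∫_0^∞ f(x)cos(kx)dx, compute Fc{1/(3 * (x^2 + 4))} pi * exp(-2 * k)/12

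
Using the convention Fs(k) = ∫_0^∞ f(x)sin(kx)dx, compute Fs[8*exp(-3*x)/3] 8*k/(3*(k^2 + 9))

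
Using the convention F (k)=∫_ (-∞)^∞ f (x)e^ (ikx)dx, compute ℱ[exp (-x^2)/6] sqrt (pi) * exp (-k^2/4)/6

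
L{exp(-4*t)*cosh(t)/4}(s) (s + 4)/(4*((s + 4)^2-1))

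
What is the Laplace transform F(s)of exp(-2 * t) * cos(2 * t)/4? (s + 2)/(4 * ((s + 2)^2 + 4))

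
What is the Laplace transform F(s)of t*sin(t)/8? s/(4*(s^2 + 1)^2)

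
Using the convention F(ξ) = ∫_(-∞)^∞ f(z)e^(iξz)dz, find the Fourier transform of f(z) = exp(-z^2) sqrt(pi) * exp(-ξ^2/4)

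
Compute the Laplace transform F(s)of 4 4/s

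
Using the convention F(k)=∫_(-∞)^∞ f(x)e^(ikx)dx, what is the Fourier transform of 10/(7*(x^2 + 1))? 10*pi*exp(-Abs(k))/7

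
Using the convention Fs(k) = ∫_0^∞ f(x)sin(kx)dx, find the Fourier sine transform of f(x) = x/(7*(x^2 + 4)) pi*exp(-2*k)/14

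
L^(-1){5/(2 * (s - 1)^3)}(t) 5 * t^2 * exp(t)/4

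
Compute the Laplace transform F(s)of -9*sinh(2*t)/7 -18/(7*s^2 - 28)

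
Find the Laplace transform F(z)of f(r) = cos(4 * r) z/(z^2 + 16)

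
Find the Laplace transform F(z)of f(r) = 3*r 3/z^2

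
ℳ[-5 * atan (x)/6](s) 5 * pi * sec (pi * s/2)/ (12 * s)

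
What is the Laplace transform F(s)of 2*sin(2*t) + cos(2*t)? s/(s^2 + 4) + 4/(s^2 + 4)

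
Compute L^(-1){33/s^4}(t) 11 * t^3/2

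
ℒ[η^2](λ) 2/λ^3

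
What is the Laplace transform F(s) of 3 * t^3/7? 18/(7 * s^4) 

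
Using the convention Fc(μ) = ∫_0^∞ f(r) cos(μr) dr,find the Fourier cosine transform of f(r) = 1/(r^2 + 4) pi * exp(-2 * μ) /4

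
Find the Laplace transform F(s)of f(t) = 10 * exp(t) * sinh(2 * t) 20/((s - 1)^2 - 4)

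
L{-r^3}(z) -6/z^4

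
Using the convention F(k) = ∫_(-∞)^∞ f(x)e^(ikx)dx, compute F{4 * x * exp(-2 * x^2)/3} sqrt(2) * I * sqrt(pi) * k * exp(-k^2/8)/6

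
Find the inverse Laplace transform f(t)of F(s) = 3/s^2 3 * t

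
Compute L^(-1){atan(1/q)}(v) sin(v)/v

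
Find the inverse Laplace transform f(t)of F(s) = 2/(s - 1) 2*exp(t)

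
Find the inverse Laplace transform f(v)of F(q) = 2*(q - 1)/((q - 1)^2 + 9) 2*exp(v)*cos(3*v)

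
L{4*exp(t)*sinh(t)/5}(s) 4/(5*s*(s - 2))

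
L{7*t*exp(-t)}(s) 7/(s + 1)^2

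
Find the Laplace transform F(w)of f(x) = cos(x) w/(w^2 + 1)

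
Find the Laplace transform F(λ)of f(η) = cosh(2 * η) λ/(λ^2 - 4)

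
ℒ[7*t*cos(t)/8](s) 7*(s^2-1)/(8*(s^2 + 1)^2)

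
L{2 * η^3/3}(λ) 4/λ^4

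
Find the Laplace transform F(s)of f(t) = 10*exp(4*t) 10/(s - 4)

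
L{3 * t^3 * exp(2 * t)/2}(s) 9/(s - 2)^4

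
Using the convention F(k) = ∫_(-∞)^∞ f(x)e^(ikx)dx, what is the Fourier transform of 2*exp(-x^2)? 2*sqrt(pi)*exp(-k^2/4)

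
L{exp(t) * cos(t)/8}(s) (s - 1)/(8 * ((s - 1)^2 + 1))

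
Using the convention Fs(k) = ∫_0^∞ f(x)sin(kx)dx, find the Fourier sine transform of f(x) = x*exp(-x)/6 k/(3*(k^2 + 1)^2)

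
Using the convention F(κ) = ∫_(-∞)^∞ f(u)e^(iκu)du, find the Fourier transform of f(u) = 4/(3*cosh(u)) 4*pi/(3*cosh(pi*κ/2))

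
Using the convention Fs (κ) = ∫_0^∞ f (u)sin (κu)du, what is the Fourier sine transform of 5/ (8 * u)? 5 * pi/16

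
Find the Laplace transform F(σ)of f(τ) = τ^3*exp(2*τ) 6/(σ - 2)^4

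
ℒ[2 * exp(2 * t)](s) 2/(s - 2)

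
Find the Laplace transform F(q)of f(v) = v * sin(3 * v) 6 * q/(q^2 + 9)^2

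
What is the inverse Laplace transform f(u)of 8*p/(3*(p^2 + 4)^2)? 2*u*sin(2*u)/3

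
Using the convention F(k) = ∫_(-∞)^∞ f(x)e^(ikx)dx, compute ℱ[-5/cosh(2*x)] -5*pi/(2*cosh(pi*k/4))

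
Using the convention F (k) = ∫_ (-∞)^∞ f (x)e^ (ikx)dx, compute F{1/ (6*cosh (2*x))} pi/ (12*cosh (pi*k/4))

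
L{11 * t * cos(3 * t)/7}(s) 11 * (s^2 - 9)/(7 * (s^2 + 9)^2)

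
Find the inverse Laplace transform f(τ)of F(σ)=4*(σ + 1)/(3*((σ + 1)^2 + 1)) 4*exp(-τ)*cos(τ)/3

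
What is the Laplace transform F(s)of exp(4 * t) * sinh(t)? 1/((s - 4)^2 - 1)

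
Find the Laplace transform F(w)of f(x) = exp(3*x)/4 1/(4*(w - 3))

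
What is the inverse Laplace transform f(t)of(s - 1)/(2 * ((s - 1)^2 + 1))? exp(t) * cos(t)/2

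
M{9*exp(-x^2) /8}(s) 9*gamma(s/2) /16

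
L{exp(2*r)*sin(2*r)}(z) 2/((z - 2)^2+4)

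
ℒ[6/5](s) 6/(5*s)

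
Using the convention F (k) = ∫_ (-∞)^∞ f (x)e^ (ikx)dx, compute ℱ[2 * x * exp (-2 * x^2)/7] sqrt (2) * I * sqrt (pi) * k * exp (-k^2/8)/28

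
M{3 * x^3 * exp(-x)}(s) 3 * gamma(s + 3)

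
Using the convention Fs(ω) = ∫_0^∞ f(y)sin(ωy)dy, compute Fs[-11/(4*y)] -11*pi/8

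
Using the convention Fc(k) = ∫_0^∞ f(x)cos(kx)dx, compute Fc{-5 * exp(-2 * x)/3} -10/(3 * k^2 + 12)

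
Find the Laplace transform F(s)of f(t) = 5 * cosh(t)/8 5 * s/(8 * (s^2-1))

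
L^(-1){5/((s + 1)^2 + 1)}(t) 5*exp(-t)*sin(t)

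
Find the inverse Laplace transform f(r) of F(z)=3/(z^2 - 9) sinh(3 * r) 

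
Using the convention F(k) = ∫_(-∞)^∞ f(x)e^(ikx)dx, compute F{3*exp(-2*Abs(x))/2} 6/(k^2+4)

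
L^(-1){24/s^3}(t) 12*t^2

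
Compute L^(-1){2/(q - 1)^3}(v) v^2 * exp(v)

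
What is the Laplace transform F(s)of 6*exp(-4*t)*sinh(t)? 6/((s + 4)^2 - 1)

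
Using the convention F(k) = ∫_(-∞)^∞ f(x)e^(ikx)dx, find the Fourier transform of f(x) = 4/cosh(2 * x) 2 * pi/cosh(pi * k/4)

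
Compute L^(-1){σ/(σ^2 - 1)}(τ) cosh(τ)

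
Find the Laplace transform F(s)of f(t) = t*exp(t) (s - 1)^(-2)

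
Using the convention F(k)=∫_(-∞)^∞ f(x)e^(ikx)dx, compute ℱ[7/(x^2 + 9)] 7*pi*exp(-3*Abs(k))/3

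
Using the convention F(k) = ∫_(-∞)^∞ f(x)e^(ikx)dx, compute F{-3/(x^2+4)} -3 * pi * exp(-2 * Abs(k))/2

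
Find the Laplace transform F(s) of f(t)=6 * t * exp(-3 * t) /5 6/(5 * (s + 3) ^2) 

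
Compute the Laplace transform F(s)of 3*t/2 3/(2*s^2)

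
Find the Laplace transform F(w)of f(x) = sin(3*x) 3/(w^2 + 9)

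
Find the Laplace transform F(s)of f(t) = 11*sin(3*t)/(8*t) 11*atan(3/s)/8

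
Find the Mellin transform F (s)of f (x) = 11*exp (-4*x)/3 11*gamma (s)/ (3*4^s)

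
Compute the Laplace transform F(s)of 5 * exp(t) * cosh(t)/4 5 * (s - 1)/(4 * s * (s - 2))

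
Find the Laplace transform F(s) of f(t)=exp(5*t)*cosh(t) (s - 5) /((s - 5) ^2 - 1) 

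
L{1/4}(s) 1/(4 * s)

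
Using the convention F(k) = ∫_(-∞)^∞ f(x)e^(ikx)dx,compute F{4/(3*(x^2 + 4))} 2*pi*exp(-2*Abs(k))/3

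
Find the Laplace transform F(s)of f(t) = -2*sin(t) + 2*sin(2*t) 4/(s^2 + 4) - 2/(s^2 + 1)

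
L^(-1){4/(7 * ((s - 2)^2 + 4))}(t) 2 * exp(2 * t) * sin(2 * t)/7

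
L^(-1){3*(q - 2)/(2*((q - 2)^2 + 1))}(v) 3*exp(2*v)*cos(v)/2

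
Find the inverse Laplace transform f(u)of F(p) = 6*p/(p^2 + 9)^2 u*sin(3*u)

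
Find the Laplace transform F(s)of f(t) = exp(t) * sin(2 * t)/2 1/((s - 1)^2+4)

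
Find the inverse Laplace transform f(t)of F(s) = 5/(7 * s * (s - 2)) 5 * exp(t) * sinh(t)/7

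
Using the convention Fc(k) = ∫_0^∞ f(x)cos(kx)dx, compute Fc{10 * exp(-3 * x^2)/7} 5 * sqrt(3) * sqrt(pi) * exp(-k^2/12)/21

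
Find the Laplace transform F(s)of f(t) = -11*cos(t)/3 -11*s/(3*s^2 + 3)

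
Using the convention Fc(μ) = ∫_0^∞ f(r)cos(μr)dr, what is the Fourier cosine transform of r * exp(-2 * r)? (4 - μ^2)/(μ^2 + 4)^2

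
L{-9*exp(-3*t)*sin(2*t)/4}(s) -9/(2*(s + 3)^2 + 8)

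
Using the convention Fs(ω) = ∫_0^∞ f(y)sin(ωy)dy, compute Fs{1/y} pi/2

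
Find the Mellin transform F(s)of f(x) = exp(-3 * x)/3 gamma(s)/(3 * 3^s)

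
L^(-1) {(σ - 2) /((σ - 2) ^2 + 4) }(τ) exp(2*τ)*cos(2*τ) 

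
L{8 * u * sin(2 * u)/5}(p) 32 * p/(5 * (p^2 + 4)^2)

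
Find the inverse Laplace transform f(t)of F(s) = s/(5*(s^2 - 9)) cosh(3*t)/5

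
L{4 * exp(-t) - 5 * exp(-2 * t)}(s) 4/(s + 1) - 5/(s + 2)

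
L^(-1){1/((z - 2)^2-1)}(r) exp(2 * r) * sinh(r)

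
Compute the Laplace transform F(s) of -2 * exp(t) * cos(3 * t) 2 * (1 - s) /((s - 1) ^2+9) 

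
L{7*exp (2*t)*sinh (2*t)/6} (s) 7/ (3*s*(s - 4))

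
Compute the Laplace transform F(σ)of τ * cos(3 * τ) (σ^2 - 9)/(σ^2 + 9)^2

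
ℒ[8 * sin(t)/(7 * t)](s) 8 * atan(1/s)/7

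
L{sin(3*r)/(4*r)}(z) atan(3/z)/4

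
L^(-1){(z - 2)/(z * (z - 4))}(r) exp(2 * r) * cosh(2 * r)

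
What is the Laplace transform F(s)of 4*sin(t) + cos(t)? 4/(s^2 + 1) + s/(s^2 + 1)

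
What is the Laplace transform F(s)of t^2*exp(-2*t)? 2/(s+2)^3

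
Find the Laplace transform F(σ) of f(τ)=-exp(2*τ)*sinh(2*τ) -2/(σ*(σ - 4) ) 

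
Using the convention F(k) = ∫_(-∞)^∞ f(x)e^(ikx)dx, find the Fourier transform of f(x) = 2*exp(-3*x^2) 2*sqrt(3)*sqrt(pi)*exp(-k^2/12)/3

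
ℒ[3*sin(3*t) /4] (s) 9/(4*(s^2 + 9) ) 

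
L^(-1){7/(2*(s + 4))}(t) 7*exp(-4*t)/2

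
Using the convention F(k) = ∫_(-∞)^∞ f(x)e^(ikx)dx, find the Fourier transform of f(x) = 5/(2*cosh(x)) 5*pi/(2*cosh(pi*k/2))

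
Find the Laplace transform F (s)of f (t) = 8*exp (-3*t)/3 8/ (3*(s + 3))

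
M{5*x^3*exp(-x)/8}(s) 5*gamma(s + 3)/8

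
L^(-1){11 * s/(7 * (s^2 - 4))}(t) 11 * cosh(2 * t)/7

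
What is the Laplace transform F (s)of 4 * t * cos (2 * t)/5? 4 * (s^2-4)/ (5 * (s^2+4)^2)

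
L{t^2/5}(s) 2/(5*s^3)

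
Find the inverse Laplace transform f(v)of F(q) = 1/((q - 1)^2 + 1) exp(v) * sin(v)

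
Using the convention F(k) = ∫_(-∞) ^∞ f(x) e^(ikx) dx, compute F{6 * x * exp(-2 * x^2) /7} 3 * sqrt(2) * I * sqrt(pi) * k * exp(-k^2/8) /28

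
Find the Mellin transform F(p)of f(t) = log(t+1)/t -pi * csc(pi * p)/(p - 1)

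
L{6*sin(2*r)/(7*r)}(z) 6*atan(2/z)/7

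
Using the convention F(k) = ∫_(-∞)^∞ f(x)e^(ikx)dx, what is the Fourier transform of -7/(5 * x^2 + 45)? -7 * pi * exp(-3 * Abs(k))/15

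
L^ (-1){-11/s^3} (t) -11*t^2/2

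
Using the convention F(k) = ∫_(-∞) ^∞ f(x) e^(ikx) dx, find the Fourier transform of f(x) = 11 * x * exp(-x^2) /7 11 * I * sqrt(pi) * k * exp(-k^2/4) /14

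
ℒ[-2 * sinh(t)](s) -2/(s^2 - 1)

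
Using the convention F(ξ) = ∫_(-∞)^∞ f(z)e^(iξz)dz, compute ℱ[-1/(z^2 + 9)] -pi*exp(-3*Abs(ξ))/3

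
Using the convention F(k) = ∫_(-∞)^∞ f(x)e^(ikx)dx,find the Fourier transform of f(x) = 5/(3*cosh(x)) 5*pi/(3*cosh(pi*k/2))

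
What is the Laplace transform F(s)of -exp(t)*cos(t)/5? (1 - s)/(5*((s - 1)^2 + 1))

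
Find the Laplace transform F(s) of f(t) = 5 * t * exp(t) 5/(s - 1) ^2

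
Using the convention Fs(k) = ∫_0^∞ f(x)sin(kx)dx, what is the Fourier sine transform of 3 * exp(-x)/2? 3 * k/(2 * (k^2 + 1))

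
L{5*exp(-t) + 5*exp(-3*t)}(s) 5/(s + 3) + 5/(s + 1)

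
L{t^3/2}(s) 3/s^4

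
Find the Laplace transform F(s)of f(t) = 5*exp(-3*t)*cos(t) 5*(s + 3)/((s + 3)^2 + 1)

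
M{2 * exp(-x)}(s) 2 * gamma(s)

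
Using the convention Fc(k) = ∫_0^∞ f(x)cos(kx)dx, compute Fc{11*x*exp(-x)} 11*(1 - k^2)/(k^2+1)^2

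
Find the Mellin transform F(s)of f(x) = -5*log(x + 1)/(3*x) 5*pi*csc(pi*s)/(3*(s - 1))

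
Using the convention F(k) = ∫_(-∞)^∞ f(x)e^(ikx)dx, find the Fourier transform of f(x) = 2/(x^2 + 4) pi * exp(-2 * Abs(k))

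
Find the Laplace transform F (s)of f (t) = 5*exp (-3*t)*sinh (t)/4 5/ (4*( (s + 3)^2 - 1))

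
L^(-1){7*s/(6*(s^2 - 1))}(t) 7*cosh(t)/6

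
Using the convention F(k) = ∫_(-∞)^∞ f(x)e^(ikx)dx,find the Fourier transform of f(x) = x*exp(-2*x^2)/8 sqrt(2)*I*sqrt(pi)*k*exp(-k^2/8)/64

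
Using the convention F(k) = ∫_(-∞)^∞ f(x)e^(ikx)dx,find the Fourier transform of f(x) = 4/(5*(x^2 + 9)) 4*pi*exp(-3*Abs(k))/15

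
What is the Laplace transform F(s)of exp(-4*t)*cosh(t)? (s + 4)/((s + 4)^2 - 1)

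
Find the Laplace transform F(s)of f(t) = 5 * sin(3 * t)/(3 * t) 5 * atan(3/s)/3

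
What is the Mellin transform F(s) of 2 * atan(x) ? -pi * sec(pi * s/2) /s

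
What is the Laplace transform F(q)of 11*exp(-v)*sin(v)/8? 11/(8*((q+1)^2+1))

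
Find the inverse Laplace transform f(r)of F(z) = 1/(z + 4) exp(-4*r)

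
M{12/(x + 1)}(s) 12 * pi * csc(pi * s)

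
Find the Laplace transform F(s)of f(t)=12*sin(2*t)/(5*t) 12*atan(2/s)/5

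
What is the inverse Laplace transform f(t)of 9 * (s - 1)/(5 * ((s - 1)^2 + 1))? 9 * exp(t) * cos(t)/5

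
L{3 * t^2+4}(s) 4/s+6/s^3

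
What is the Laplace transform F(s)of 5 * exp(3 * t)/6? 5/(6 * (s - 3))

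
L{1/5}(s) 1/(5 * s)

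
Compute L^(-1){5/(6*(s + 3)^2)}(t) 5*t*exp(-3*t)/6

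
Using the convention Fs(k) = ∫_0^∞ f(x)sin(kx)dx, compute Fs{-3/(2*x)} -3*pi/4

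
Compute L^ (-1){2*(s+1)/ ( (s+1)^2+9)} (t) 2*exp (-t)*cos (3*t)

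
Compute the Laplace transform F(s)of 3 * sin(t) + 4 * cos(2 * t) 3/(s^2 + 1) + 4 * s/(s^2 + 4)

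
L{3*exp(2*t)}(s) 3/(s - 2)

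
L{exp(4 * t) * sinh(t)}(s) 1/((s - 4)^2-1)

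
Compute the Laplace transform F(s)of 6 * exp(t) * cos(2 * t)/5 6 * (s - 1)/(5 * ((s - 1)^2 + 4))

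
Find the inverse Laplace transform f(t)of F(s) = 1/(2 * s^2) t/2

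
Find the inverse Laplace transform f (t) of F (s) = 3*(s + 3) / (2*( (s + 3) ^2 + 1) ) 3*exp (-3*t)*cos (t) /2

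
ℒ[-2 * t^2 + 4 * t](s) 4/s^2 - 4/s^3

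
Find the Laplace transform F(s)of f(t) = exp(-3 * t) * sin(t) 1/((s+3)^2+1)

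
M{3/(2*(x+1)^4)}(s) gamma(s)*gamma(4 - s)/4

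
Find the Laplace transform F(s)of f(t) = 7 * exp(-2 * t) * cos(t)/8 7 * (s + 2)/(8 * ((s + 2)^2 + 1))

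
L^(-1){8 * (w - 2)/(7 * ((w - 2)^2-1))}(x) 8 * exp(2 * x) * cosh(x)/7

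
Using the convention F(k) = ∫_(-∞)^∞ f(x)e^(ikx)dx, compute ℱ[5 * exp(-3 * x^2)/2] 5 * sqrt(3) * sqrt(pi) * exp(-k^2/12)/6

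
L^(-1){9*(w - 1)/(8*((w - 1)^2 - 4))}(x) 9*exp(x)*cosh(2*x)/8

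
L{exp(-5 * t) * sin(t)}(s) 1/((s + 5)^2 + 1)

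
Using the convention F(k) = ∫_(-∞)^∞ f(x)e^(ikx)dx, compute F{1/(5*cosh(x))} pi/(5*cosh(pi*k/2))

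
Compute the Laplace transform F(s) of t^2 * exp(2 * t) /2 (s - 2) ^(-3) 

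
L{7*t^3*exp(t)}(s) 42/(s - 1)^4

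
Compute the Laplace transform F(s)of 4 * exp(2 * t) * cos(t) 4 * (s - 2)/((s - 2)^2+1)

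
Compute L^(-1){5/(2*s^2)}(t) 5*t/2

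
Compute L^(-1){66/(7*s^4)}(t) 11*t^3/7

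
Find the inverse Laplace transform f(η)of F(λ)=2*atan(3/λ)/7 2*sin(3*η)/(7*η)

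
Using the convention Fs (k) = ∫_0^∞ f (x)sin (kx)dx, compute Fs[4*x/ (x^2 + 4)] 2*pi*exp (-2*k)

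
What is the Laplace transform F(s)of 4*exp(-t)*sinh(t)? 4/(s*(s + 2))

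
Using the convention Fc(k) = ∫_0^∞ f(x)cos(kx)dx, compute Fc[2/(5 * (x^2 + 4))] pi * exp(-2 * k)/10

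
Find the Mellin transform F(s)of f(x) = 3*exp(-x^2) 3*gamma(s/2)/2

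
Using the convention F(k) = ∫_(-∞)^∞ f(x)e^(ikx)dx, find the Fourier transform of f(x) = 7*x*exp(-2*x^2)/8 7*sqrt(2)*I*sqrt(pi)*k*exp(-k^2/8)/64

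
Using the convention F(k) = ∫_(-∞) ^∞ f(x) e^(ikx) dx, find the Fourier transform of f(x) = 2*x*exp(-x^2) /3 I*sqrt(pi)*k*exp(-k^2/4) /3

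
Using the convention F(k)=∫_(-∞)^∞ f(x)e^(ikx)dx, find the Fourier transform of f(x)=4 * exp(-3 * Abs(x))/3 8/(k^2 + 9)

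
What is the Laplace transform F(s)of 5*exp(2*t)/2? 5/(2*(s - 2))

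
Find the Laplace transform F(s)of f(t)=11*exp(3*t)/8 11/(8*(s - 3))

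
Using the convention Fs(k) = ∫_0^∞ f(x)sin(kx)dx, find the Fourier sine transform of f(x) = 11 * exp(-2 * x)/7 11 * k/(7 * (k^2+4))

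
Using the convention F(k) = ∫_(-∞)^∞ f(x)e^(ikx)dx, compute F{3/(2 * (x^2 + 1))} 3 * pi * exp(-Abs(k))/2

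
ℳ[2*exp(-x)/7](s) 2*gamma(s)/7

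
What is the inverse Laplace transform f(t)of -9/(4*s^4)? -3*t^3/8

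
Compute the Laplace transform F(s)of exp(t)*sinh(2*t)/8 1/(4*((s - 1)^2 - 4))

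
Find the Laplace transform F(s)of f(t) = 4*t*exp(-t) 4/(s + 1)^2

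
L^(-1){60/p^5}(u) 5 * u^4/2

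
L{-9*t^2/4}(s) -9/(2*s^3)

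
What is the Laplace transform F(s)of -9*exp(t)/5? -9/(5*s - 5)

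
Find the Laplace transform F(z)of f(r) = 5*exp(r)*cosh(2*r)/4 5*(z - 1)/(4*((z - 1)^2 - 4))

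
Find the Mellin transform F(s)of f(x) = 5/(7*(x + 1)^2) -5*pi*(s - 1)/(7*sin(pi*s))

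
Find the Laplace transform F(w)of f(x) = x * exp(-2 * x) (w + 2)^(-2)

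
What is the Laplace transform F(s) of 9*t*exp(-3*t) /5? 9/(5*(s + 3) ^2) 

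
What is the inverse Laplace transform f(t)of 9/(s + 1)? 9 * exp(-t)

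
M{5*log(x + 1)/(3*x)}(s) -5*pi*csc(pi*s)/(3*s - 3)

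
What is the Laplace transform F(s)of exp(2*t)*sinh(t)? 1/((s - 2)^2 - 1)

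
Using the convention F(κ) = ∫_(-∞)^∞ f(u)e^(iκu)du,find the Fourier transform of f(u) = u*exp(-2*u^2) sqrt(2)*I*sqrt(pi)*κ*exp(-κ^2/8)/8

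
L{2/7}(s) 2/(7*s)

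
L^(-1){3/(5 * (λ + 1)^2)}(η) 3 * η * exp(-η)/5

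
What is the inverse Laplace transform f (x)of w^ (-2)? x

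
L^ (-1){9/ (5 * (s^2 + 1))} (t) 9 * sin (t)/5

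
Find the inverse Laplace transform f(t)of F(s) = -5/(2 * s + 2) -5 * exp(-t)/2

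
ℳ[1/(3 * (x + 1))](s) pi * csc(pi * s)/3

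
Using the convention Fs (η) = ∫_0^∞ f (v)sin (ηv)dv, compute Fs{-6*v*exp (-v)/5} -12*η/ (5*(η^2 + 1)^2)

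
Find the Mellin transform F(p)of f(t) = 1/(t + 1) pi * csc(pi * p)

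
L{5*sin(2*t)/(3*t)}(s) 5*atan(2/s)/3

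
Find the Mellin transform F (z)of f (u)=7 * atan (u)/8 -7 * pi * sec (pi * z/2)/ (16 * z)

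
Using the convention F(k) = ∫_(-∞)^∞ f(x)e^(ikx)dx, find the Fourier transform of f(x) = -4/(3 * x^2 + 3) -4 * pi * exp(-Abs(k))/3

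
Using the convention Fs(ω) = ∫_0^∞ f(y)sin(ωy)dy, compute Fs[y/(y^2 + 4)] pi*exp(-2*ω)/2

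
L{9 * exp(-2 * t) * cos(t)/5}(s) 9 * (s + 2)/(5 * ((s + 2)^2 + 1))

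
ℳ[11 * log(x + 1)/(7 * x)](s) -11 * pi * csc(pi * s)/(7 * s - 7)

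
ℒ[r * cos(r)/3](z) (z^2 - 1)/(3 * (z^2 + 1)^2)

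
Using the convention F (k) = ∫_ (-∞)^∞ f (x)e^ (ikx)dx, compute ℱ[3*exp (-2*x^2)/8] 3*sqrt (2)*sqrt (pi)*exp (-k^2/8)/16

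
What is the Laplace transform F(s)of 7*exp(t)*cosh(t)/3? 7*(s - 1)/(3*s*(s - 2))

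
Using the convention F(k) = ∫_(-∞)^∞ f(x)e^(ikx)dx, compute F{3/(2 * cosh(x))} 3 * pi/(2 * cosh(pi * k/2))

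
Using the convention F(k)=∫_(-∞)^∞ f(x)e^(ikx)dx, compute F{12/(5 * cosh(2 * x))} 6 * pi/(5 * cosh(pi * k/4))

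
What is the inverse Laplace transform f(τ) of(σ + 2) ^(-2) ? τ*exp(-2*τ) 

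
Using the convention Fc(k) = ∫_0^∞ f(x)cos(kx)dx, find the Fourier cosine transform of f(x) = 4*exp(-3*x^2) 2*sqrt(3)*sqrt(pi)*exp(-k^2/12)/3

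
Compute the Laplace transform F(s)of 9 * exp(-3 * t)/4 9/(4 * (s+3))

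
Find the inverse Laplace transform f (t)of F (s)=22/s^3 11*t^2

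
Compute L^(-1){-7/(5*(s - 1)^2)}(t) -7*t*exp(t)/5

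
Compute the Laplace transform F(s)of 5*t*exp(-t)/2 5/(2*(s + 1)^2)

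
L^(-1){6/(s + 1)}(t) 6*exp(-t)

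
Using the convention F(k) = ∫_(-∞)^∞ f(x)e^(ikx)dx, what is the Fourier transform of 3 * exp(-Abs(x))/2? 3/(k^2 + 1)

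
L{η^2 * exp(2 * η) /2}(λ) (λ - 2) ^(-3) 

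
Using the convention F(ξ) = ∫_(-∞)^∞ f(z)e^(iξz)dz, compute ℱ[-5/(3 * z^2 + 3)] -5 * pi * exp(-Abs(ξ))/3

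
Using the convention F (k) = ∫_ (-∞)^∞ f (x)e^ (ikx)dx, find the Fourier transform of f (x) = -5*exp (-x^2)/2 -5*sqrt (pi)*exp (-k^2/4)/2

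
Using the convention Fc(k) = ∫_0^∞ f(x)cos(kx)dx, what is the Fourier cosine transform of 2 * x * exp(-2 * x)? 2 * (4 - k^2)/(k^2 + 4)^2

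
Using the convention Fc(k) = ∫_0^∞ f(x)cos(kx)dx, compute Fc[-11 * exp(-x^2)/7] -11 * sqrt(pi) * exp(-k^2/4)/14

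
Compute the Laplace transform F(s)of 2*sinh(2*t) 4/(s^2 - 4)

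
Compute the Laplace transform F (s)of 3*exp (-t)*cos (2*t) 3*(s + 1)/ ( (s + 1)^2 + 4)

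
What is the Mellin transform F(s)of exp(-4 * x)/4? gamma(s)/(4 * 2^(2 * s))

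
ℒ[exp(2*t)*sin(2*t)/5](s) 2/(5*((s - 2)^2 + 4))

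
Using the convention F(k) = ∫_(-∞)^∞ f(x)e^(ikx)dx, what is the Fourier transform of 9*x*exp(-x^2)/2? 9*I*sqrt(pi)*k*exp(-k^2/4)/4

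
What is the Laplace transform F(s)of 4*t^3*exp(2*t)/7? 24/(7*(s - 2)^4)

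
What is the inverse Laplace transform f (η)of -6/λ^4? -η^3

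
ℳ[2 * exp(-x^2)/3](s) gamma(s/2)/3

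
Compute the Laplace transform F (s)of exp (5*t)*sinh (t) 1/ ( (s - 5)^2 - 1)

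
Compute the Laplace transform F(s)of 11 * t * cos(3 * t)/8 11 * (s^2 - 9)/(8 * (s^2 + 9)^2)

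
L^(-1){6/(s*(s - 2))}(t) 6*exp(t)*sinh(t)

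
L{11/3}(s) 11/(3*s)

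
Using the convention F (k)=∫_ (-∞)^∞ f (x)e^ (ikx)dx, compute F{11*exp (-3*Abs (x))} 66/ (k^2 + 9)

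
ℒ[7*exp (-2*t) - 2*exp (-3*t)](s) 7/ (s + 2) - 2/ (s + 3)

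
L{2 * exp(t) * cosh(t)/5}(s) 2 * (s - 1)/(5 * s * (s - 2))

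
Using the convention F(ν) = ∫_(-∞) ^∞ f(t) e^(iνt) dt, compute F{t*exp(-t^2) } I*sqrt(pi)*ν*exp(-ν^2/4) /2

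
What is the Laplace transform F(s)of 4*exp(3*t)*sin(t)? 4/((s - 3)^2 + 1)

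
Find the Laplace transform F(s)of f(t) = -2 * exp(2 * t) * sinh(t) -2/((s - 2)^2 - 1)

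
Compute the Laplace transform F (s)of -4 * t -4/s^2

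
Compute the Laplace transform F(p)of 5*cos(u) 5*p/(p^2 + 1)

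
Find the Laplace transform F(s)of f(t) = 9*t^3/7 54/(7*s^4)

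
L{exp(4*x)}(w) 1/(w - 4)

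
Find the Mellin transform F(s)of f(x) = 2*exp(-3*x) 2*gamma(s)/3^s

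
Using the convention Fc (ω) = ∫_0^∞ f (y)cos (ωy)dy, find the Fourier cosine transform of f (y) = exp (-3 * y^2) sqrt (3) * sqrt (pi) * exp (-ω^2/12)/6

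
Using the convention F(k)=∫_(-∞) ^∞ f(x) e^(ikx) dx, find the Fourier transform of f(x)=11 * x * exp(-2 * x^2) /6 11 * sqrt(2) * I * sqrt(pi) * k * exp(-k^2/8) /48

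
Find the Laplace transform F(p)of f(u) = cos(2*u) p/(p^2 + 4)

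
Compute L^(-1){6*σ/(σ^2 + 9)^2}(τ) τ*sin(3*τ)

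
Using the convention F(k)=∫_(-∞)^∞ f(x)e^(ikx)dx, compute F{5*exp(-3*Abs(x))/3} 10/(k^2 + 9)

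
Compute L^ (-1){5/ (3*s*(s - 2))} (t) 5*exp (t)*sinh (t)/3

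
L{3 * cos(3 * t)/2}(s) 3 * s/(2 * (s^2 + 9))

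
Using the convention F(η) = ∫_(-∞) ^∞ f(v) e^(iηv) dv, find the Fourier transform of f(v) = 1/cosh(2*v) pi/(2*cosh(pi*η/4) ) 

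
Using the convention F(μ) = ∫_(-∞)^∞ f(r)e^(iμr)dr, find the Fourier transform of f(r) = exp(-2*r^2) sqrt(2)*sqrt(pi)*exp(-μ^2/8)/2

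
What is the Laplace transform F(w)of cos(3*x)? w/(w^2 + 9)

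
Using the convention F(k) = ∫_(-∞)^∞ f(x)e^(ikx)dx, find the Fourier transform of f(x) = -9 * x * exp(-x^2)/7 -9 * I * sqrt(pi) * k * exp(-k^2/4)/14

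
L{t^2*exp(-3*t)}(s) 2/(s + 3)^3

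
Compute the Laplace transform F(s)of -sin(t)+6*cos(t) 6*s/(s^2+1) - 1/(s^2+1)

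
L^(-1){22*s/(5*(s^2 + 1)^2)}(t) 11*t*sin(t)/5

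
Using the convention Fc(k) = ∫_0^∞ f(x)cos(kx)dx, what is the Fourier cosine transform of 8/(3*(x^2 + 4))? 2*pi*exp(-2*k)/3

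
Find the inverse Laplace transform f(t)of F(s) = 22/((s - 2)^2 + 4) 11*exp(2*t)*sin(2*t)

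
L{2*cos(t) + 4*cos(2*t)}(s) 2*s/(s^2 + 1) + 4*s/(s^2 + 4)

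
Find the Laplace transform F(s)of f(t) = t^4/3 8/s^5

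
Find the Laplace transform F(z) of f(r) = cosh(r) z/(z^2 - 1) 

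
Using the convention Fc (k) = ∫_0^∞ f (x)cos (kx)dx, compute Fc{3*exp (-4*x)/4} 3/ (k^2 + 16)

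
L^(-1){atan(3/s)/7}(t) sin(3*t)/(7*t)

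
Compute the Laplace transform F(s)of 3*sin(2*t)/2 3/(s^2 + 4)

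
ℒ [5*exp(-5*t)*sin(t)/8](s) 5/(8*((s + 5)^2 + 1))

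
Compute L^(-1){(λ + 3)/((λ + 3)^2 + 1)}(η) exp(-3*η)*cos(η)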